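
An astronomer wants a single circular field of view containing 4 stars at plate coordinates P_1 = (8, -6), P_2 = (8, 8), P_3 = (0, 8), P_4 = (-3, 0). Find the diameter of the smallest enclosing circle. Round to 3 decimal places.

16.125

The farthest pair is P_1–P_3 with squared distance 260. The circle on this segment as diameter has centre (4, 1) and r² = 260/4 = 65.
Check P_2: distance² to centre = 65 ≤ 65, so it lies inside.
All remaining points lie in this disk, and no smaller disk contains both endpoints, so this is the minimum enclosing circle.
Diameter = 2r = 2√65 ≈ 16.125.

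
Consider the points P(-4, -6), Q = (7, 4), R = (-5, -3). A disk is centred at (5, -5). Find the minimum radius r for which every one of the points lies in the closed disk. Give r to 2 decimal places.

The required radius is the distance from (5, -5) to the farthest point.
Squared distances: 82, 85, 104.
Maximum is 104, attained at R.
r = √104 ≈ 10.20.

10.20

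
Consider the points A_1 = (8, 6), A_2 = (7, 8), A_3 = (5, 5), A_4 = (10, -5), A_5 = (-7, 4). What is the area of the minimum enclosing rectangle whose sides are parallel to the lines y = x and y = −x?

234

In coordinates u = x + y, v = x − y the rectangle is axis-aligned; the map (x,y)→(u,v) scales areas by 2.
u-values: 14, 15, 10, 5, -3; range = 15 − (-3) = 18.
v-values: 2, -1, 0, 15, -11; range = 15 − (-11) = 26.
Area = (18 × 26) / 2 = 234.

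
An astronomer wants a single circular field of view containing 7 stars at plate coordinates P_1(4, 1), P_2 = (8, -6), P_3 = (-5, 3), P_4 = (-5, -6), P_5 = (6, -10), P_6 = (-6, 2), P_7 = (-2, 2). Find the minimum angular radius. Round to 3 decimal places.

8.515

A smallest enclosing disk is always determined by at most three of the input points on its boundary.
The farthest pair is P_3–P_5 with squared distance 290. The circle on this segment as diameter has centre (0.5, -3.5) and r² = 290/4 = 72.5.
Check P_1: distance² to centre = 32.5 ≤ 72.5, so it lies inside.
All remaining points lie in this disk, and no smaller disk contains both endpoints, so this is the minimum enclosing circle.
r = √(72.5) ≈ 8.515.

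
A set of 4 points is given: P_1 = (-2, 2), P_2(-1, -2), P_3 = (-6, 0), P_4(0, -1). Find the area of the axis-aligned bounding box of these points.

24

x ranges over [-6, 0], width 6.
y ranges over [-2, 2], height 4.
Area = 6 × 4 = 24.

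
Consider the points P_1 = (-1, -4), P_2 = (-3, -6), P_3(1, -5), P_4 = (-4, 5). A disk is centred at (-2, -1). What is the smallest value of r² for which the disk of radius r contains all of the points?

40

The required radius is the distance from (-2, -1) to the farthest point.
Squared distances: 10, 26, 25, 40.
Maximum is 40, attained at P_4.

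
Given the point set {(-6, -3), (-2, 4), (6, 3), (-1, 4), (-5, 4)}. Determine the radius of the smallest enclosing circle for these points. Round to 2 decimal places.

6.71

A smallest enclosing disk is always determined by at most three of the input points on its boundary.
The farthest pair is (-6, -3)–(6, 3) with squared distance 180. The circle on this segment as diameter has centre (0, 0) and r² = 180/4 = 45.
Check (-2, 4): distance² to centre = 20 ≤ 45, so it lies inside.
All remaining points lie in this disk, and no smaller disk contains both endpoints, so this is the minimum enclosing circle.
r = √45 ≈ 6.71.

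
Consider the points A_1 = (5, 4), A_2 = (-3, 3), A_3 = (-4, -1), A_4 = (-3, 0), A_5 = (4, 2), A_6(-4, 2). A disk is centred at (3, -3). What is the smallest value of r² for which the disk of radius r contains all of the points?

74

The required radius is the distance from (3, -3) to the farthest point.
Squared distances: 53, 72, 53, 45, 26, 74.
Maximum is 74, attained at A_6.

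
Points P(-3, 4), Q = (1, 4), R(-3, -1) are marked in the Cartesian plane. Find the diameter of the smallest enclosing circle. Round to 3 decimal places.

Side lengths²: PQ² = 16, PR² = 25, QR² = 41.
Since QR² = 41 ≥ 25 + 16 = 41, the angle opposite QR is not acute, so the smallest enclosing circle has QR as diameter.
Centre = midpoint of QR = (-1, 1.5), r² = 41/4 = 10.25.
Diameter = 2r = 2√(10.25) ≈ 6.403.

6.403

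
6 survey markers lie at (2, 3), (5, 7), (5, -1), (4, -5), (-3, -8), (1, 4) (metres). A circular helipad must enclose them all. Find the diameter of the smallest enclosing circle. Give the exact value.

The farthest pair is (5, 7)–(-3, -8) with squared distance 289. The circle on this segment as diameter has centre (1, -0.5) and r² = 289/4 = 72.25.
Check (2, 3): distance² to centre = 13.25 ≤ 72.25, so it lies inside.
All remaining points lie in this disk, and no smaller disk contains both endpoints, so this is the minimum enclosing circle.
Diameter = 2r = 2√(72.25) = 17.

17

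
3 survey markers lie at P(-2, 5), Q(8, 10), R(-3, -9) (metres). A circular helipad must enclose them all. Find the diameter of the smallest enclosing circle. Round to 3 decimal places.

Side lengths²: PQ² = 125, PR² = 197, QR² = 482.
Since QR² = 482 ≥ 197 + 125 = 322, the angle opposite QR is not acute, so the smallest enclosing circle has QR as diameter.
Centre = midpoint of QR = (2.5, 0.5), r² = 482/4 = 120.5.
Diameter = 2r = 2√(120.5) ≈ 21.954.

21.954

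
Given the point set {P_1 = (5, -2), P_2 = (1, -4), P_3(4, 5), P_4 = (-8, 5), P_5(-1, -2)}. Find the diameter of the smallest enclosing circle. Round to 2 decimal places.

The farthest pair is P_1–P_4 with squared distance 218. The circle on this segment as diameter has centre (-1.5, 1.5) and r² = 218/4 = 54.5.
Check P_2: distance² to centre = 36.5 ≤ 54.5, so it lies inside.
All remaining points lie in this disk, and no smaller disk contains both endpoints, so this is the minimum enclosing circle.
Diameter = 2r = 2√(54.5) ≈ 14.76.

14.76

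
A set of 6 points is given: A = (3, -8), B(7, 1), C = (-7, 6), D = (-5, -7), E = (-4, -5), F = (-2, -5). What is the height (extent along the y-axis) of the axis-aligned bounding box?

max y = 6, min y = -8, so height = 14.

14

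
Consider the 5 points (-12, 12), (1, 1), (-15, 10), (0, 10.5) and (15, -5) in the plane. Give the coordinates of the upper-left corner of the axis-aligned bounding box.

(-15, 12)

x-range [-15, 15], y-range [-5, 12].
The upper-left corner is (-15, 12).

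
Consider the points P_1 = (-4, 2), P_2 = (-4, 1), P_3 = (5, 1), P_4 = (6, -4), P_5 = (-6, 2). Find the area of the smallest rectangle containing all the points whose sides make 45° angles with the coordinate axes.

90

In coordinates u = x + y, v = x − y the rectangle is axis-aligned; the map (x,y)→(u,v) scales areas by 2.
u-values: -2, -3, 6, 2, -4; range = 6 − (-4) = 10.
v-values: -6, -5, 4, 10, -8; range = 10 − (-8) = 18.
Area = (10 × 18) / 2 = 90.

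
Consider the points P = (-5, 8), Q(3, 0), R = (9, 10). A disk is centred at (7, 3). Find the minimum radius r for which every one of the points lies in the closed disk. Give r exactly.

The required radius is the distance from (7, 3) to the farthest point.
Squared distances: 169, 25, 53.
Maximum is 169, attained at P.
r = √169 = 13.

13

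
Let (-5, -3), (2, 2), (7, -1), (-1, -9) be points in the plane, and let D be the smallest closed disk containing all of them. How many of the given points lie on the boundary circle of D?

The minimum enclosing circle is determined by three boundary points: (-5, -3), (7, -1), (-1, -9).
Their circumcentre is (1.2, -3.2) with r² = 38.48.
The farthest remaining point (2, 2) is at distance² 27.68 ≤ 38.48.
The points at distance exactly r from the centre are (-5, -3), (7, -1), (-1, -9) — 3 points.

3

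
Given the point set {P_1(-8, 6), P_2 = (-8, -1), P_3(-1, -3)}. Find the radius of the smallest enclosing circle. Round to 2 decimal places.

5.70

Side lengths²: P_1P_2² = 49, P_1P_3² = 130, P_2P_3² = 53.
Since P_1P_3² = 130 ≥ 53 + 49 = 102, the angle opposite P_1P_3 is not acute, so the smallest enclosing circle has P_1P_3 as diameter.
Centre = midpoint of P_1P_3 = (-4.5, 1.5), r² = 130/4 = 32.5.
r = √(32.5) ≈ 5.70.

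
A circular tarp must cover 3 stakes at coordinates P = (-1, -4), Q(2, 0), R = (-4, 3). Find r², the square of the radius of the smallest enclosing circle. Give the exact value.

3625/242

Side lengths²: PQ² = 25, PR² = 58, QR² = 45.
Since PR² = 58 < 45 + 25 = 70, the triangle is acute, so the smallest enclosing circle is the circumcircle.
Circumcentre = (-41/22, -5/22), r² = 3625/242.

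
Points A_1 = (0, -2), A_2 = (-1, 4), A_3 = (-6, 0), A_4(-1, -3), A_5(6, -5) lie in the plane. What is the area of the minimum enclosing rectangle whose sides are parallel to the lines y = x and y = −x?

76.5

In coordinates u = x + y, v = x − y the rectangle is axis-aligned; the map (x,y)→(u,v) scales areas by 2.
u-values: -2, 3, -6, -4, 1; range = 3 − (-6) = 9.
v-values: 2, -5, -6, 2, 11; range = 11 − (-6) = 17.
Area = (9 × 17) / 2 = 76.5.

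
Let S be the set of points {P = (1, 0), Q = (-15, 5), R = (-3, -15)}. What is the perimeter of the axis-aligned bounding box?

72

Width = max x − min x = 1 − (-15) = 16.
Height = max y − min y = 5 − (-15) = 20.
Perimeter = 2(16 + 20) = 72.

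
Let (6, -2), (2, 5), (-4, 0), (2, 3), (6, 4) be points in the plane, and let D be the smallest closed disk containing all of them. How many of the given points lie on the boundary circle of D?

3

A smallest enclosing disk is always determined by at most three of the input points on its boundary.
The minimum enclosing circle is determined by three boundary points: (6, -2), (-4, 0), (6, 4).
Their circumcentre is (1.4, 1) with r² = 30.16.
The farthest remaining point (2, 5) is at distance² 16.36 ≤ 30.16.
The points at distance exactly r from the centre are (6, -2), (-4, 0), (6, 4) — 3 points.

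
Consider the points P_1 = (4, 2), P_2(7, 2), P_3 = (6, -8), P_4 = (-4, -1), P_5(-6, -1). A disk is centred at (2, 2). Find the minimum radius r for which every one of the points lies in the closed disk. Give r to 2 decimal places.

The required radius is the distance from (2, 2) to the farthest point.
Squared distances: 4, 25, 116, 45, 73.
Maximum is 116, attained at P_3.
r = √116 ≈ 10.77.

10.77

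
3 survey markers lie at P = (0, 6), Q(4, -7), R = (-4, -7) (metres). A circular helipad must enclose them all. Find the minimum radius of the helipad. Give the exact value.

185/26

Side lengths²: PQ² = 185, PR² = 185, QR² = 64.
Since PR² = 185 < 185 + 64 = 249, the triangle is acute, so the smallest enclosing circle is the circumcircle.
Circumcentre = (0, -29/26), r² = 34225/676.
r = √(34225/676) = 185/26.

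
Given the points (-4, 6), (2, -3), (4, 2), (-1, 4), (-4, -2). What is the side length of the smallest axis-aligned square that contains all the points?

The bounding box has width 8 and height 9.
An axis-aligned square enclosing the set must have side ≥ max(width, height).
So the minimum side is max(8, 9) = 9.

9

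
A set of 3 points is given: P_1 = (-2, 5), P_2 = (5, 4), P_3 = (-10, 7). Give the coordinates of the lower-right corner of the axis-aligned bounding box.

(5, 4)

x-range [-10, 5], y-range [4, 7].
The lower-right corner is (5, 4).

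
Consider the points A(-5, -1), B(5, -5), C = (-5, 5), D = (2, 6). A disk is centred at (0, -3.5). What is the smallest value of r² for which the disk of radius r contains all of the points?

97.25

The required radius is the distance from (0, -3.5) to the farthest point.
Squared distances: 31.25, 27.25, 97.25, 94.25.
Maximum is 97.25, attained at C.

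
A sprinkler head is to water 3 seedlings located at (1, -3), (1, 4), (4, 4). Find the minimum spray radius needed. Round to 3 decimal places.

Call the three points A, B, C in the order given.
Side lengths²: AB² = 49, AC² = 58, BC² = 9.
Since AC² = 58 ≥ 49 + 9 = 58, the angle opposite AC is not acute, so the smallest enclosing circle has AC as diameter.
Centre = midpoint of AC = (2.5, 0.5), r² = 58/4 = 14.5.
r = √(14.5) ≈ 3.808.

3.808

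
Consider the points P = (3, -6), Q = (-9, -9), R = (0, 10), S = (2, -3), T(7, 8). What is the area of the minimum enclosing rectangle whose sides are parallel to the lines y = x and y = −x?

313.5

In coordinates u = x + y, v = x − y the rectangle is axis-aligned; the map (x,y)→(u,v) scales areas by 2.
u-values: -3, -18, 10, -1, 15; range = 15 − (-18) = 33.
v-values: 9, 0, -10, 5, -1; range = 9 − (-10) = 19.
Area = (33 × 19) / 2 = 313.5.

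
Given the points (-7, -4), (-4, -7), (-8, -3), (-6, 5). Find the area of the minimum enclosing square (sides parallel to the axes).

144

The bounding box has width 4 and height 12.
An axis-aligned square enclosing the set must have side ≥ max(width, height).
So the minimum side is max(4, 12) = 12.
Area = 12² = 144.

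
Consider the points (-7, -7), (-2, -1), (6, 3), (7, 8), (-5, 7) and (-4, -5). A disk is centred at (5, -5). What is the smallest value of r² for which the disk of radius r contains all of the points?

244

The required radius is the distance from (5, -5) to the farthest point.
Squared distances: 148, 65, 65, 173, 244, 81.
Maximum is 244, attained at (-5, 7).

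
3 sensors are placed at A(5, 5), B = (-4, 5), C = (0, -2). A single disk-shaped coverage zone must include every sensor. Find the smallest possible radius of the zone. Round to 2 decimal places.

4.95

Side lengths²: AB² = 81, AC² = 74, BC² = 65.
Since AB² = 81 < 74 + 65 = 139, the triangle is acute, so the smallest enclosing circle is the circumcircle.
Circumcentre = (0.5, 41/14), r² = 2405/98.
r = √(2405/98) ≈ 4.95.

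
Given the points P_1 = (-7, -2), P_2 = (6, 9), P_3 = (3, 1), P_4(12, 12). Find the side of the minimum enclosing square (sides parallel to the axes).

The bounding box has width 19 and height 14.
An axis-aligned square enclosing the set must have side ≥ max(width, height).
So the minimum side is max(19, 14) = 19.

19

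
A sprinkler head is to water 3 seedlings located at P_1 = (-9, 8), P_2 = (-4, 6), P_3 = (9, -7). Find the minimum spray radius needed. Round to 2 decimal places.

Side lengths²: P_1P_2² = 29, P_1P_3² = 549, P_2P_3² = 338.
Since P_1P_3² = 549 ≥ 338 + 29 = 367, the angle opposite P_1P_3 is not acute, so the smallest enclosing circle has P_1P_3 as diameter.
Centre = midpoint of P_1P_3 = (0, 0.5), r² = 549/4 = 137.25.
r = √(137.25) ≈ 11.72.

11.72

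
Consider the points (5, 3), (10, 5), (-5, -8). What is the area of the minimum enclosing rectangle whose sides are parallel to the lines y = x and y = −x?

In coordinates u = x + y, v = x − y the rectangle is axis-aligned; the map (x,y)→(u,v) scales areas by 2.
u-values: 8, 15, -13; range = 15 − (-13) = 28.
v-values: 2, 5, 3; range = 5 − 2 = 3.
Area = (28 × 3) / 2 = 42.

42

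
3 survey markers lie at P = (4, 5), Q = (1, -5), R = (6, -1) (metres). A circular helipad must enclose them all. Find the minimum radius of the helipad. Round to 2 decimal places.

5.22

Side lengths²: PQ² = 109, PR² = 40, QR² = 41.
Since PQ² = 109 ≥ 41 + 40 = 81, the angle opposite PQ is not acute, so the smallest enclosing circle has PQ as diameter.
Centre = midpoint of PQ = (2.5, 0), r² = 109/4 = 27.25.
r = √(27.25) ≈ 5.22.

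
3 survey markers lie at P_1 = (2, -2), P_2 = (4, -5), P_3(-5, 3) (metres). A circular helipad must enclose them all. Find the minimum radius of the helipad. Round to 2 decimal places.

6.02

Side lengths²: P_1P_2² = 13, P_1P_3² = 74, P_2P_3² = 145.
Since P_2P_3² = 145 ≥ 74 + 13 = 87, the angle opposite P_2P_3 is not acute, so the smallest enclosing circle has P_2P_3 as diameter.
Centre = midpoint of P_2P_3 = (-0.5, -1), r² = 145/4 = 36.25.
r = √(36.25) ≈ 6.02.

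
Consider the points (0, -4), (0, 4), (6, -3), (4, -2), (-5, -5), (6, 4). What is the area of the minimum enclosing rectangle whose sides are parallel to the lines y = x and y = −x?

130

In coordinates u = x + y, v = x − y the rectangle is axis-aligned; the map (x,y)→(u,v) scales areas by 2.
u-values: -4, 4, 3, 2, -10, 10; range = 10 − (-10) = 20.
v-values: 4, -4, 9, 6, 0, 2; range = 9 − (-4) = 13.
Area = (20 × 13) / 2 = 130.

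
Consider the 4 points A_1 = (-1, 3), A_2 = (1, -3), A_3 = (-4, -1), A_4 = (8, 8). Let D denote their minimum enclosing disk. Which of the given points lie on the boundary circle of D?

By Welzl's lemma the MEC is supported by two points (diametrically opposite) or three points (on a circumcircle).
The farthest pair is A_3–A_4 with squared distance 225. The circle on this segment as diameter has centre (2, 3.5) and r² = 225/4 = 56.25.
Check A_1: distance² to centre = 9.25 ≤ 56.25, so it lies inside.
All remaining points lie in this disk, and no smaller disk contains both endpoints, so this is the minimum enclosing circle.
The points at distance exactly r from the centre are A_3, A_4 — 2 points.

A_3, A_4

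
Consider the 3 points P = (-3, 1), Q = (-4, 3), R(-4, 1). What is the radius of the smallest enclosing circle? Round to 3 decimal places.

1.118

Side lengths²: PQ² = 5, PR² = 1, QR² = 4.
Since PQ² = 5 ≥ 4 + 1 = 5, the angle opposite PQ is not acute, so the smallest enclosing circle has PQ as diameter.
Centre = midpoint of PQ = (-3.5, 2), r² = 5/4 = 1.25.
r = √(1.25) ≈ 1.118.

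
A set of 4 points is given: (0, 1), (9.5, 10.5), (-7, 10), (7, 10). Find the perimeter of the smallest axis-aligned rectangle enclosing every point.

52

Width = max x − min x = 9.5 − (-7) = 16.5.
Height = max y − min y = 10.5 − 1 = 9.5.
Perimeter = 2(16.5 + 9.5) = 52.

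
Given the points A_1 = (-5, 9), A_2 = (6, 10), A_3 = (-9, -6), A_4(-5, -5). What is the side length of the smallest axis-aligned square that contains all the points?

16

The bounding box has width 15 and height 16.
An axis-aligned square enclosing the set must have side ≥ max(width, height).
So the minimum side is max(15, 16) = 16.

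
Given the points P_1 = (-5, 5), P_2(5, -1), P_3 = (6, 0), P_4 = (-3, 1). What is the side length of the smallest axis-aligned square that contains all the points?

11

The bounding box has width 11 and height 6.
An axis-aligned square enclosing the set must have side ≥ max(width, height).
So the minimum side is max(11, 6) = 11.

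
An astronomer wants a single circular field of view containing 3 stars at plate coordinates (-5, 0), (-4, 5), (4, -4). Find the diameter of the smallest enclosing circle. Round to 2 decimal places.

12.04

Call the three points A, B, C in the order given.
Side lengths²: AB² = 26, AC² = 97, BC² = 145.
Since BC² = 145 ≥ 97 + 26 = 123, the angle opposite BC is not acute, so the smallest enclosing circle has BC as diameter.
Centre = midpoint of BC = (0, 0.5), r² = 145/4 = 36.25.
Diameter = 2r = 2√(36.25) ≈ 12.04.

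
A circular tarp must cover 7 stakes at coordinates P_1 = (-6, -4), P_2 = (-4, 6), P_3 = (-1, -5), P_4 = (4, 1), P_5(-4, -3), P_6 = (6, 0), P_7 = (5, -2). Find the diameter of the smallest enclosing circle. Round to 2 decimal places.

13.43

A smallest enclosing disk is always determined by at most three of the input points on its boundary.
The minimum enclosing circle is determined by three boundary points: P_1, P_2, P_6.
Their circumcentre is (-5/7, 1/7) with r² = 2210/49.
The farthest remaining point P_7 is at distance² 1825/49 ≤ 2210/49.
Diameter = 2r = 2√(2210/49) ≈ 13.43.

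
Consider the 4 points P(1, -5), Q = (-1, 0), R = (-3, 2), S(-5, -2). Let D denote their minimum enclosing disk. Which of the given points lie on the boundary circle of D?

P, R, S

The farthest pair is P–R with squared distance 65. The circle on this segment as diameter has centre (-1, -1.5) and r² = 65/4 = 16.25.
Check Q: distance² to centre = 2.25 ≤ 16.25, so it lies inside.
All remaining points lie in this disk, and no smaller disk contains both endpoints, so this is the minimum enclosing circle.
The points at distance exactly r from the centre are P, R, S — 3 points.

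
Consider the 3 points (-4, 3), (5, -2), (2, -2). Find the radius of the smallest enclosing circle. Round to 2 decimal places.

Call the three points A, B, C in the order given.
Side lengths²: AB² = 106, AC² = 61, BC² = 9.
Since AB² = 106 ≥ 61 + 9 = 70, the angle opposite AB is not acute, so the smallest enclosing circle has AB as diameter.
Centre = midpoint of AB = (0.5, 0.5), r² = 106/4 = 26.5.
r = √(26.5) ≈ 5.15.

5.15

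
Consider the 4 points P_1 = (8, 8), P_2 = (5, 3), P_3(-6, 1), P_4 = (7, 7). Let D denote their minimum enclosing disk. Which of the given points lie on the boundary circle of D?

The farthest pair is P_1–P_3 with squared distance 245. The circle on this segment as diameter has centre (1, 4.5) and r² = 245/4 = 61.25.
Check P_2: distance² to centre = 18.25 ≤ 61.25, so it lies inside.
All remaining points lie in this disk, and no smaller disk contains both endpoints, so this is the minimum enclosing circle.
The points at distance exactly r from the centre are P_1, P_3 — 2 points.

P_1, P_3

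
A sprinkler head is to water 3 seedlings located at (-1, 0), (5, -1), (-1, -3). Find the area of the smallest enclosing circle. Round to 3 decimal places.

32.289

Call the three points A, B, C in the order given.
Side lengths²: AB² = 37, AC² = 9, BC² = 40.
Since BC² = 40 < 37 + 9 = 46, the triangle is acute, so the smallest enclosing circle is the circumcircle.
Circumcentre = (11/6, -1.5), r² = 185/18.
Area = π·r² = π·185/18 ≈ 32.289.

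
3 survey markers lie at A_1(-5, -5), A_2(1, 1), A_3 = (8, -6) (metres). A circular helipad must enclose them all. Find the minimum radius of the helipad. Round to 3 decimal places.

Side lengths²: A_1A_2² = 72, A_1A_3² = 170, A_2A_3² = 98.
Since A_1A_3² = 170 ≥ 98 + 72 = 170, the angle opposite A_1A_3 is not acute, so the smallest enclosing circle has A_1A_3 as diameter.
Centre = midpoint of A_1A_3 = (1.5, -5.5), r² = 170/4 = 42.5.
r = √(42.5) ≈ 6.519.

6.519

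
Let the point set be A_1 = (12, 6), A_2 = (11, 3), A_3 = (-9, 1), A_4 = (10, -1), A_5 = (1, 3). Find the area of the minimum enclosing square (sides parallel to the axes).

441

The bounding box has width 21 and height 7.
An axis-aligned square enclosing the set must have side ≥ max(width, height).
So the minimum side is max(21, 7) = 21.
Area = 21² = 441.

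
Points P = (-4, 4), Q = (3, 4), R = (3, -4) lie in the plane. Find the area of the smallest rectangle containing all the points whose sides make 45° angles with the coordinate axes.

In coordinates u = x + y, v = x − y the rectangle is axis-aligned; the map (x,y)→(u,v) scales areas by 2.
u-values: 0, 7, -1; range = 7 − (-1) = 8.
v-values: -8, -1, 7; range = 7 − (-8) = 15.
Area = (8 × 15) / 2 = 60.

60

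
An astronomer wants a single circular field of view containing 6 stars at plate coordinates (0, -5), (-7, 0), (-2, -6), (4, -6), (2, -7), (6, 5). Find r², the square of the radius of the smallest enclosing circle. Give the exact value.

A smallest enclosing disk is always determined by at most three of the input points on its boundary.
The minimum enclosing circle is determined by three boundary points: (-7, 0), (2, -7), (6, 5).
Their circumcentre is (13/34, 7/34) with r² = 31525/578.
The farthest remaining point (4, -6) is at distance² 29825/578 ≤ 31525/578.

31525/578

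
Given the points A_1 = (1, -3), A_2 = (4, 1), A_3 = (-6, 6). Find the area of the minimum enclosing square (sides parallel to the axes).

The bounding box has width 10 and height 9.
An axis-aligned square enclosing the set must have side ≥ max(width, height).
So the minimum side is max(10, 9) = 10.
Area = 10² = 100.

100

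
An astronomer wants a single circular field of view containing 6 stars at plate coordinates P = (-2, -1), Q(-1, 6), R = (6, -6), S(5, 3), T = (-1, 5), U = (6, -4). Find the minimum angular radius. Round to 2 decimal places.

6.95

A smallest enclosing disk is always determined by at most three of the input points on its boundary.
The farthest pair is Q–R with squared distance 193. The circle on this segment as diameter has centre (2.5, 0) and r² = 193/4 = 48.25.
Check P: distance² to centre = 21.25 ≤ 48.25, so it lies inside.
All remaining points lie in this disk, and no smaller disk contains both endpoints, so this is the minimum enclosing circle.
r = √(48.25) ≈ 6.95.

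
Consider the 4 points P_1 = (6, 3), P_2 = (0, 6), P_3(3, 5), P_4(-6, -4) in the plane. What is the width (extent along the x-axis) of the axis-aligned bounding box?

max x = 6, min x = -6, so width = 12.

12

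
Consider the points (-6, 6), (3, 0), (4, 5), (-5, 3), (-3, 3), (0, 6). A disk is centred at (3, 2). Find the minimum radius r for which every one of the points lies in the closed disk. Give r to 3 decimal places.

9.849

The required radius is the distance from (3, 2) to the farthest point.
Squared distances: 97, 4, 10, 65, 37, 25.
Maximum is 97, attained at (-6, 6).
r = √97 ≈ 9.849.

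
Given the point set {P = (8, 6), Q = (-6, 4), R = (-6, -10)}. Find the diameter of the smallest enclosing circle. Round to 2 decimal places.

21.26

Side lengths²: PQ² = 200, PR² = 452, QR² = 196.
Since PR² = 452 ≥ 200 + 196 = 396, the angle opposite PR is not acute, so the smallest enclosing circle has PR as diameter.
Centre = midpoint of PR = (1, -2), r² = 452/4 = 113.
Diameter = 2r = 2√113 ≈ 21.26.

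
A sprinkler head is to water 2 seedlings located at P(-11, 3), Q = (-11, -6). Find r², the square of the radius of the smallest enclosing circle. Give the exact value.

The smallest circle enclosing two points has them as diameter endpoints.
Centre = midpoint = (-11, -1.5); r² = |PQ|²/4 = 81/4 = 20.25.

20.25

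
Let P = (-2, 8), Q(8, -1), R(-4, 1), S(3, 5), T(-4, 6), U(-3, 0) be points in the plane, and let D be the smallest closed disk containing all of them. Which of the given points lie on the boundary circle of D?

The farthest pair is Q–T with squared distance 193. The circle on this segment as diameter has centre (2, 2.5) and r² = 193/4 = 48.25.
Check P: distance² to centre = 46.25 ≤ 48.25, so it lies inside.
All remaining points lie in this disk, and no smaller disk contains both endpoints, so this is the minimum enclosing circle.
The points at distance exactly r from the centre are Q, T — 2 points.

Q, T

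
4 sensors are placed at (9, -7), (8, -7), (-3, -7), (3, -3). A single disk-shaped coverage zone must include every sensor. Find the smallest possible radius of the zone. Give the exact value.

A smallest enclosing disk is always determined by at most three of the input points on its boundary.
The farthest pair is (9, -7)–(-3, -7) with squared distance 144. The circle on this segment as diameter has centre (3, -7) and r² = 144/4 = 36.
Check (8, -7): distance² to centre = 25 ≤ 36, so it lies inside.
All remaining points lie in this disk, and no smaller disk contains both endpoints, so this is the minimum enclosing circle.
r = √36 = 6.

6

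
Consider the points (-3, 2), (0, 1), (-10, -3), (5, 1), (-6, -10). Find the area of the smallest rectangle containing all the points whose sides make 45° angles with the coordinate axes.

In coordinates u = x + y, v = x − y the rectangle is axis-aligned; the map (x,y)→(u,v) scales areas by 2.
u-values: -1, 1, -13, 6, -16; range = 6 − (-16) = 22.
v-values: -5, -1, -7, 4, 4; range = 4 − (-7) = 11.
Area = (22 × 11) / 2 = 121.

121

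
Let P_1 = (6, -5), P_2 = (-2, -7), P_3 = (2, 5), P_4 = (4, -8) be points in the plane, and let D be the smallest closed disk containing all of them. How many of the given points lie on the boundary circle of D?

3

By Welzl's lemma the MEC is supported by two points (diametrically opposite) or three points (on a circumcircle).
The minimum enclosing circle is determined by three boundary points: P_2, P_3, P_4.
Their circumcentre is (75/38, -63/38) with r² = 32005/722.
The farthest remaining point P_1 is at distance² 19769/722 ≤ 32005/722.
The points at distance exactly r from the centre are P_2, P_3, P_4 — 3 points.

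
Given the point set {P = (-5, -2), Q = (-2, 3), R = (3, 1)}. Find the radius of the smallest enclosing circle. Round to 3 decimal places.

Side lengths²: PQ² = 34, PR² = 73, QR² = 29.
Since PR² = 73 ≥ 34 + 29 = 63, the angle opposite PR is not acute, so the smallest enclosing circle has PR as diameter.
Centre = midpoint of PR = (-1, -0.5), r² = 73/4 = 18.25.
r = √(18.25) ≈ 4.272.

4.272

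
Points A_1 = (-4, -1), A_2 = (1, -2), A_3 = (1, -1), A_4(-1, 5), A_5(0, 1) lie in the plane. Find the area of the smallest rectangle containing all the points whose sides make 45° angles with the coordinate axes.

In coordinates u = x + y, v = x − y the rectangle is axis-aligned; the map (x,y)→(u,v) scales areas by 2.
u-values: -5, -1, 0, 4, 1; range = 4 − (-5) = 9.
v-values: -3, 3, 2, -6, -1; range = 3 − (-6) = 9.
Area = (9 × 9) / 2 = 40.5.

40.5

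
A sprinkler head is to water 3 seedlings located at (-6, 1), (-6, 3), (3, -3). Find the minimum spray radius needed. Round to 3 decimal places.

Call the three points A, B, C in the order given.
Side lengths²: AB² = 4, AC² = 97, BC² = 117.
Since BC² = 117 ≥ 97 + 4 = 101, the angle opposite BC is not acute, so the smallest enclosing circle has BC as diameter.
Centre = midpoint of BC = (-1.5, 0), r² = 117/4 = 29.25.
r = √(29.25) ≈ 5.408.

5.408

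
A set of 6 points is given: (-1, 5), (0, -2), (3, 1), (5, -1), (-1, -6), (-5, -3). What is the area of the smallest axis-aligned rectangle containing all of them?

110

x ranges over [-5, 5], width 10.
y ranges over [-6, 5], height 11.
Area = 10 × 11 = 110.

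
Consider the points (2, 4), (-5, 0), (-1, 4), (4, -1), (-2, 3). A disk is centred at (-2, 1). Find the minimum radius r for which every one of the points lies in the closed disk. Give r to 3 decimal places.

6.325

The required radius is the distance from (-2, 1) to the farthest point.
Squared distances: 25, 10, 10, 40, 4.
Maximum is 40, attained at (4, -1).
r = √40 ≈ 6.325.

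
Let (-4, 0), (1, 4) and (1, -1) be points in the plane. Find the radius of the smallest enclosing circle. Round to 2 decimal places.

Call the three points A, B, C in the order given.
Side lengths²: AB² = 41, AC² = 26, BC² = 25.
Since AB² = 41 < 26 + 25 = 51, the triangle is acute, so the smallest enclosing circle is the circumcircle.
Circumcentre = (-1.1, 1.5), r² = 10.66.
r = √(10.66) ≈ 3.26.

3.26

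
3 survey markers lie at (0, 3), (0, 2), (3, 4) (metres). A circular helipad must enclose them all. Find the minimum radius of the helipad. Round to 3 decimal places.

1.803

Call the three points A, B, C in the order given.
Side lengths²: AB² = 1, AC² = 10, BC² = 13.
Since BC² = 13 ≥ 10 + 1 = 11, the angle opposite BC is not acute, so the smallest enclosing circle has BC as diameter.
Centre = midpoint of BC = (1.5, 3), r² = 13/4 = 3.25.
r = √(3.25) ≈ 1.803.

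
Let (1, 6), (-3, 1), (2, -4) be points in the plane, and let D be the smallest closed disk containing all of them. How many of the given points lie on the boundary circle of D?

Call the three points A, B, C in the order given.
Side lengths²: AB² = 41, AC² = 101, BC² = 50.
Since AC² = 101 ≥ 50 + 41 = 91, the angle opposite AC is not acute, so the smallest enclosing circle has AC as diameter.
Centre = midpoint of AC = (1.5, 1), r² = 101/4 = 25.25.
The points at distance exactly r from the centre are (1, 6), (2, -4) — 2 points.

2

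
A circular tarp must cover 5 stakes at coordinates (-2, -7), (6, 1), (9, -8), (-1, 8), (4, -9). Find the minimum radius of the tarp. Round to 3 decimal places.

By Welzl's lemma the MEC is supported by two points (diametrically opposite) or three points (on a circumcircle).
The farthest pair is (9, -8)–(-1, 8) with squared distance 356. The circle on this segment as diameter has centre (4, 0) and r² = 356/4 = 89.
Check (-2, -7): distance² to centre = 85 ≤ 89, so it lies inside.
All remaining points lie in this disk, and no smaller disk contains both endpoints, so this is the minimum enclosing circle.
r = √89 ≈ 9.434.

9.434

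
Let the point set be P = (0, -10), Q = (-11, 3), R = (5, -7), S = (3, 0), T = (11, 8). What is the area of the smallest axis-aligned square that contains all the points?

The bounding box has width 22 and height 18.
An axis-aligned square enclosing the set must have side ≥ max(width, height).
So the minimum side is max(22, 18) = 22.
Area = 22² = 484.

484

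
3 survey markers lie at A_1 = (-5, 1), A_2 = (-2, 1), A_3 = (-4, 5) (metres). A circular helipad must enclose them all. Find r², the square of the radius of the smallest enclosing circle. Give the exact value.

5.3125

Side lengths²: A_1A_2² = 9, A_1A_3² = 17, A_2A_3² = 20.
Since A_2A_3² = 20 < 17 + 9 = 26, the triangle is acute, so the smallest enclosing circle is the circumcircle.
Circumcentre = (-3.5, 2.75), r² = 5.3125.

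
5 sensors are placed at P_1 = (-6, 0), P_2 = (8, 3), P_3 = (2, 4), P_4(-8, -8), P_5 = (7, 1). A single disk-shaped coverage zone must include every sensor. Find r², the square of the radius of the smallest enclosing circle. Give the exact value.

94.25

The farthest pair is P_2–P_4 with squared distance 377. The circle on this segment as diameter has centre (0, -2.5) and r² = 377/4 = 94.25.
Check P_1: distance² to centre = 42.25 ≤ 94.25, so it lies inside.
All remaining points lie in this disk, and no smaller disk contains both endpoints, so this is the minimum enclosing circle.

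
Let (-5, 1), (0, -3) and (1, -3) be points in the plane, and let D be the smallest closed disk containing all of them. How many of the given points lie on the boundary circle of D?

Call the three points A, B, C in the order given.
Side lengths²: AB² = 41, AC² = 52, BC² = 1.
Since AC² = 52 ≥ 41 + 1 = 42, the angle opposite AC is not acute, so the smallest enclosing circle has AC as diameter.
Centre = midpoint of AC = (-2, -1), r² = 52/4 = 13.
The points at distance exactly r from the centre are (-5, 1), (1, -3) — 2 points.

2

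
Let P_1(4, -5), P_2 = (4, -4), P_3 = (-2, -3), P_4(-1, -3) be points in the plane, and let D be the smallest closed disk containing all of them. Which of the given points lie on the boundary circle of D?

P_1, P_3

A smallest enclosing disk is always determined by at most three of the input points on its boundary.
The farthest pair is P_1–P_3 with squared distance 40. The circle on this segment as diameter has centre (1, -4) and r² = 40/4 = 10.
Check P_2: distance² to centre = 9 ≤ 10, so it lies inside.
All remaining points lie in this disk, and no smaller disk contains both endpoints, so this is the minimum enclosing circle.
The points at distance exactly r from the centre are P_1, P_3 — 2 points.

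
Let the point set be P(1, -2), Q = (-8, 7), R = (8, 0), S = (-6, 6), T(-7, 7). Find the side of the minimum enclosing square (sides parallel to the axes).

16

The bounding box has width 16 and height 9.
An axis-aligned square enclosing the set must have side ≥ max(width, height).
So the minimum side is max(16, 9) = 16.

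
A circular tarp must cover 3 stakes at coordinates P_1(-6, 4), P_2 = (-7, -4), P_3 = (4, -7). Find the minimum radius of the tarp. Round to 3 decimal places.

7.433

Side lengths²: P_1P_2² = 65, P_1P_3² = 221, P_2P_3² = 130.
Since P_1P_3² = 221 ≥ 130 + 65 = 195, the angle opposite P_1P_3 is not acute, so the smallest enclosing circle has P_1P_3 as diameter.
Centre = midpoint of P_1P_3 = (-1, -1.5), r² = 221/4 = 55.25.
r = √(55.25) ≈ 7.433.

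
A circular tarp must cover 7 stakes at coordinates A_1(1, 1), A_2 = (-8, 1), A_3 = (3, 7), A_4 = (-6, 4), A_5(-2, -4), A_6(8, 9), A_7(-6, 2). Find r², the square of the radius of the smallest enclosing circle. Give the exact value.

The minimum enclosing circle of a finite set is fixed by two of the points (as a diameter) or three (as a circumcircle).
The minimum enclosing circle is determined by three boundary points: A_2, A_5, A_6.
Their circumcentre is (0.15625, 4.6875) with r² = 80.1220703125.
The farthest remaining point A_7 is at distance² 45.1220703125 ≤ 80.1220703125.

80.1220703125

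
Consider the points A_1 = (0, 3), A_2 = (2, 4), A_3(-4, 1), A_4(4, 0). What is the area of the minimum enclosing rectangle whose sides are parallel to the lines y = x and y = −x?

40.5

In coordinates u = x + y, v = x − y the rectangle is axis-aligned; the map (x,y)→(u,v) scales areas by 2.
u-values: 3, 6, -3, 4; range = 6 − (-3) = 9.
v-values: -3, -2, -5, 4; range = 4 − (-5) = 9.
Area = (9 × 9) / 2 = 40.5.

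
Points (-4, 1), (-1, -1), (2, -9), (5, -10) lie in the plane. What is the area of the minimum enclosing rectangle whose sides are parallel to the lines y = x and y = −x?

In coordinates u = x + y, v = x − y the rectangle is axis-aligned; the map (x,y)→(u,v) scales areas by 2.
u-values: -3, -2, -7, -5; range = -2 − (-7) = 5.
v-values: -5, 0, 11, 15; range = 15 − (-5) = 20.
Area = (5 × 20) / 2 = 50.

50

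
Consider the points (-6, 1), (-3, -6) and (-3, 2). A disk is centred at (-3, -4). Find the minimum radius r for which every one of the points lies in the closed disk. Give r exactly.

6

The required radius is the distance from (-3, -4) to the farthest point.
Squared distances: 34, 4, 36.
Maximum is 36, attained at (-3, 2).
r = √36 = 6.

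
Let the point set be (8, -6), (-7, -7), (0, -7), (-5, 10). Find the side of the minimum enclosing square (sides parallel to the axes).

17

The bounding box has width 15 and height 17.
An axis-aligned square enclosing the set must have side ≥ max(width, height).
So the minimum side is max(15, 17) = 17.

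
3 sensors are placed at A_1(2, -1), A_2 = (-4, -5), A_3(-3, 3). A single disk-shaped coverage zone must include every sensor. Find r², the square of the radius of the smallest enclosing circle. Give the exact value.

34645/1936

Side lengths²: A_1A_2² = 52, A_1A_3² = 41, A_2A_3² = 65.
Since A_2A_3² = 65 < 52 + 41 = 93, the triangle is acute, so the smallest enclosing circle is the circumcircle.
Circumcentre = (-49/22, -51/44), r² = 34645/1936.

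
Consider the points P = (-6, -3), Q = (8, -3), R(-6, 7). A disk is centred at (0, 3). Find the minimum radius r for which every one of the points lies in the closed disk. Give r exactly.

The required radius is the distance from (0, 3) to the farthest point.
Squared distances: 72, 100, 52.
Maximum is 100, attained at Q.
r = √100 = 10.

10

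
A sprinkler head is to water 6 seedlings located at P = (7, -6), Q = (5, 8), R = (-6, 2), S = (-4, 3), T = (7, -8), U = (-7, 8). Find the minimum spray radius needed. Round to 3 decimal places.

10.630

A smallest enclosing disk is always determined by at most three of the input points on its boundary.
The farthest pair is T–U with squared distance 452. The circle on this segment as diameter has centre (0, 0) and r² = 452/4 = 113.
Check P: distance² to centre = 85 ≤ 113, so it lies inside.
All remaining points lie in this disk, and no smaller disk contains both endpoints, so this is the minimum enclosing circle.
r = √113 ≈ 10.630.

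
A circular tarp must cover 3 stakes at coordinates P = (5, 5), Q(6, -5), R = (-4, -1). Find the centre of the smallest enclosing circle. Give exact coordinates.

(2.0625, -0.34375)

Side lengths²: PQ² = 101, PR² = 117, QR² = 116.
Since PR² = 117 < 116 + 101 = 217, the triangle is acute, so the smallest enclosing circle is the circumcircle.
Circumcentre = (2.0625, -0.34375), r² = 37.1845703125.
Centre = (2.0625, -0.34375).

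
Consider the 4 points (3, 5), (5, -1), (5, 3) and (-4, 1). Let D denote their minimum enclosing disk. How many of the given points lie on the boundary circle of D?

3

The minimum enclosing circle is determined by three boundary points: (5, -1), (5, 3), (-4, 1).
Their circumcentre is (13/18, 1) with r² = 7225/324.
The farthest remaining point (3, 5) is at distance² 6865/324 ≤ 7225/324.
The points at distance exactly r from the centre are (5, -1), (5, 3), (-4, 1) — 3 points.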